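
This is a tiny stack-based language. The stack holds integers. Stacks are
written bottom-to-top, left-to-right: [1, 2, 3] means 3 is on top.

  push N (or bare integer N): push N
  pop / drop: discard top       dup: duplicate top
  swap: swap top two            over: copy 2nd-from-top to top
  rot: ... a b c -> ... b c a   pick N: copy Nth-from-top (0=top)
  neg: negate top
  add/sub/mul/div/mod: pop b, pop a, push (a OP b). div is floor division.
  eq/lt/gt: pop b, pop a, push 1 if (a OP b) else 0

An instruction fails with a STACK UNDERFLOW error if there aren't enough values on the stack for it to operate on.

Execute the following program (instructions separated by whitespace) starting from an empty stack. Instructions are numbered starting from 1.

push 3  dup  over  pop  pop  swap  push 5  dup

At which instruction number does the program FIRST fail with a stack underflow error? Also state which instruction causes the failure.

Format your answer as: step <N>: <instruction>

Answer: step 6: swap

Derivation:
Step 1 ('push 3'): stack = [3], depth = 1
Step 2 ('dup'): stack = [3, 3], depth = 2
Step 3 ('over'): stack = [3, 3, 3], depth = 3
Step 4 ('pop'): stack = [3, 3], depth = 2
Step 5 ('pop'): stack = [3], depth = 1
Step 6 ('swap'): needs 2 value(s) but depth is 1 — STACK UNDERFLOW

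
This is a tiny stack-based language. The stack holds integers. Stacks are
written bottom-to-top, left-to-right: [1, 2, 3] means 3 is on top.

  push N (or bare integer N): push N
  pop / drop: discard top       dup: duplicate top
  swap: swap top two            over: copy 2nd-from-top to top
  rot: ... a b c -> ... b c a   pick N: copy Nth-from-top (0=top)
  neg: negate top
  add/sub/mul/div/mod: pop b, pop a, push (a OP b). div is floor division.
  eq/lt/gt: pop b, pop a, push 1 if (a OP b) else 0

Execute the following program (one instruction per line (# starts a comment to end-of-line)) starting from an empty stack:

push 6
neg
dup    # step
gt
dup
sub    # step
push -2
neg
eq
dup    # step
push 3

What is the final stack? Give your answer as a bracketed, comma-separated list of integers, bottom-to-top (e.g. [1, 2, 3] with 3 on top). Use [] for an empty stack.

After 'push 6': [6]
After 'neg': [-6]
After 'dup': [-6, -6]
After 'gt': [0]
After 'dup': [0, 0]
After 'sub': [0]
After 'push -2': [0, -2]
After 'neg': [0, 2]
After 'eq': [0]
After 'dup': [0, 0]
After 'push 3': [0, 0, 3]

Answer: [0, 0, 3]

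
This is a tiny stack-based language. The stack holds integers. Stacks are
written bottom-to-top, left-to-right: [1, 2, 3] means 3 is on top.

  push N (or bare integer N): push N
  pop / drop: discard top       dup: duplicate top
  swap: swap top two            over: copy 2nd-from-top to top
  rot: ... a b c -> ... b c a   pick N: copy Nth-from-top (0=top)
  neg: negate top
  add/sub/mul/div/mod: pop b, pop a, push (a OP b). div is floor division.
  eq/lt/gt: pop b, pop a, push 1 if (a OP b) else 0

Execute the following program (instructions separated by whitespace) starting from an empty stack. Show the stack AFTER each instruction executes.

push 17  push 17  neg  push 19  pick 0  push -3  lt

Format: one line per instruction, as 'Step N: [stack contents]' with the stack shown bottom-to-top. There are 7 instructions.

Step 1: [17]
Step 2: [17, 17]
Step 3: [17, -17]
Step 4: [17, -17, 19]
Step 5: [17, -17, 19, 19]
Step 6: [17, -17, 19, 19, -3]
Step 7: [17, -17, 19, 0]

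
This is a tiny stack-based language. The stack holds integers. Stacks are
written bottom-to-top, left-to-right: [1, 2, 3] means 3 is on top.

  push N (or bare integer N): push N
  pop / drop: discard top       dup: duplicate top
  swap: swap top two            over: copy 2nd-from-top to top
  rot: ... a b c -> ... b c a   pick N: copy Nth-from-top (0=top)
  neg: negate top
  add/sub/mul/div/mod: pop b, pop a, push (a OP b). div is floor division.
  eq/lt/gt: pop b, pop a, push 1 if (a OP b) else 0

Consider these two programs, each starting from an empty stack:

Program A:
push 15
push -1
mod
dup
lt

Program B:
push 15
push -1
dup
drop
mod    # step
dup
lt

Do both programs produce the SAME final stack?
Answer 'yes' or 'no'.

Program A trace:
  After 'push 15': [15]
  After 'push -1': [15, -1]
  After 'mod': [0]
  After 'dup': [0, 0]
  After 'lt': [0]
Program A final stack: [0]

Program B trace:
  After 'push 15': [15]
  After 'push -1': [15, -1]
  After 'dup': [15, -1, -1]
  After 'drop': [15, -1]
  After 'mod': [0]
  After 'dup': [0, 0]
  After 'lt': [0]
Program B final stack: [0]
Same: yes

Answer: yes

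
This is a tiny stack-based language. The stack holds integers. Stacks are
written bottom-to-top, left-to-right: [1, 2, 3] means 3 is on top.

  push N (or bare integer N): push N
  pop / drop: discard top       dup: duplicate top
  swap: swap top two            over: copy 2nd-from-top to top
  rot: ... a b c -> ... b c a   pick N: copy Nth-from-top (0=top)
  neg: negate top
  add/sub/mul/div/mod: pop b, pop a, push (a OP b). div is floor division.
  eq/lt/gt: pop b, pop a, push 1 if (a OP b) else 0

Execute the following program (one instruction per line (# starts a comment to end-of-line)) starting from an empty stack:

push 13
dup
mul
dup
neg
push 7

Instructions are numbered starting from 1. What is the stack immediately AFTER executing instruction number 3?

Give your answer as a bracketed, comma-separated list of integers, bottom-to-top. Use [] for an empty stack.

Answer: [169]

Derivation:
Step 1 ('push 13'): [13]
Step 2 ('dup'): [13, 13]
Step 3 ('mul'): [169]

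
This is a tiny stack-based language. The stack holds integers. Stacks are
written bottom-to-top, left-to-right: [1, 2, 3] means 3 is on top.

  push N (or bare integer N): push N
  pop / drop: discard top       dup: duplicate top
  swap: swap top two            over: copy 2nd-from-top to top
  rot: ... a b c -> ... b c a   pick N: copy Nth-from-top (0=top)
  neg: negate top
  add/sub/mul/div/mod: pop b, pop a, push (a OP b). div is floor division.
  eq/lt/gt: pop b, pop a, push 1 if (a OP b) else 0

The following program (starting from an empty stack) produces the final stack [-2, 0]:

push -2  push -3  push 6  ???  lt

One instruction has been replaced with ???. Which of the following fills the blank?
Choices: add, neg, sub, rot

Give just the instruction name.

Stack before ???: [-2, -3, 6]
Stack after ???:  [-2, -3, -6]
Checking each choice:
  add: produces [1]
  neg: MATCH
  sub: produces [0]
  rot: produces [-3, 0]


Answer: neg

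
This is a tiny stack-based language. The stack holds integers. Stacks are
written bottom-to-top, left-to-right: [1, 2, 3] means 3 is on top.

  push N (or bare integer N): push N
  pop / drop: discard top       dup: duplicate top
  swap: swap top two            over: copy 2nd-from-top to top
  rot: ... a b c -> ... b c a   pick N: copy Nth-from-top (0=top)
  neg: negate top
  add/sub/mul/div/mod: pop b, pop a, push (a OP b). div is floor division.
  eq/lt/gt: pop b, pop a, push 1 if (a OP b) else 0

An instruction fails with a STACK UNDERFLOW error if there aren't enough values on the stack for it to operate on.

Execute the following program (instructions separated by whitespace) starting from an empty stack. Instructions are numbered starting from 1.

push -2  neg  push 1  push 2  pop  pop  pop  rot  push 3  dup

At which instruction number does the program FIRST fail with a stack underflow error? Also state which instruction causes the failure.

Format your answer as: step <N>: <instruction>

Answer: step 8: rot

Derivation:
Step 1 ('push -2'): stack = [-2], depth = 1
Step 2 ('neg'): stack = [2], depth = 1
Step 3 ('push 1'): stack = [2, 1], depth = 2
Step 4 ('push 2'): stack = [2, 1, 2], depth = 3
Step 5 ('pop'): stack = [2, 1], depth = 2
Step 6 ('pop'): stack = [2], depth = 1
Step 7 ('pop'): stack = [], depth = 0
Step 8 ('rot'): needs 3 value(s) but depth is 0 — STACK UNDERFLOW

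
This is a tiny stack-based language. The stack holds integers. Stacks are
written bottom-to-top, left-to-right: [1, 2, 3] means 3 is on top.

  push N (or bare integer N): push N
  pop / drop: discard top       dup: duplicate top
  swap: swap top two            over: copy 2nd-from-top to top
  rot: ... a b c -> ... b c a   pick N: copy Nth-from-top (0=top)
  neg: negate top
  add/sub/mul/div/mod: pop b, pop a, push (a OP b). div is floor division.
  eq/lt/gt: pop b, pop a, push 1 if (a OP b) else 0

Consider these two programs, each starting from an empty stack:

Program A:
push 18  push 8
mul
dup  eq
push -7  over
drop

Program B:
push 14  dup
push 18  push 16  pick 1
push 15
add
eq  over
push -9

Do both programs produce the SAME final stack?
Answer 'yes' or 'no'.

Program A trace:
  After 'push 18': [18]
  After 'push 8': [18, 8]
  After 'mul': [144]
  After 'dup': [144, 144]
  After 'eq': [1]
  After 'push -7': [1, -7]
  After 'over': [1, -7, 1]
  After 'drop': [1, -7]
Program A final stack: [1, -7]

Program B trace:
  After 'push 14': [14]
  After 'dup': [14, 14]
  After 'push 18': [14, 14, 18]
  After 'push 16': [14, 14, 18, 16]
  After 'pick 1': [14, 14, 18, 16, 18]
  After 'push 15': [14, 14, 18, 16, 18, 15]
  After 'add': [14, 14, 18, 16, 33]
  After 'eq': [14, 14, 18, 0]
  After 'over': [14, 14, 18, 0, 18]
  After 'push -9': [14, 14, 18, 0, 18, -9]
Program B final stack: [14, 14, 18, 0, 18, -9]
Same: no

Answer: no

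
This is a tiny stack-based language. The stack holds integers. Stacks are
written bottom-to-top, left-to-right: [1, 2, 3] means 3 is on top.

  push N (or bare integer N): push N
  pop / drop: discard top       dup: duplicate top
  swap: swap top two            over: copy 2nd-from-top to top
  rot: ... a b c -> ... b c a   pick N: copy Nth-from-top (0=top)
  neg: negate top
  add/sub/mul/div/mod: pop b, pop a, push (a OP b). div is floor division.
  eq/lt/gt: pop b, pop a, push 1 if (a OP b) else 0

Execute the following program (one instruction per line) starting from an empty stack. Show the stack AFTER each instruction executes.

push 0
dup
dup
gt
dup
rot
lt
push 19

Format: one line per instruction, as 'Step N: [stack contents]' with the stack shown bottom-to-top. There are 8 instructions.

Step 1: [0]
Step 2: [0, 0]
Step 3: [0, 0, 0]
Step 4: [0, 0]
Step 5: [0, 0, 0]
Step 6: [0, 0, 0]
Step 7: [0, 0]
Step 8: [0, 0, 19]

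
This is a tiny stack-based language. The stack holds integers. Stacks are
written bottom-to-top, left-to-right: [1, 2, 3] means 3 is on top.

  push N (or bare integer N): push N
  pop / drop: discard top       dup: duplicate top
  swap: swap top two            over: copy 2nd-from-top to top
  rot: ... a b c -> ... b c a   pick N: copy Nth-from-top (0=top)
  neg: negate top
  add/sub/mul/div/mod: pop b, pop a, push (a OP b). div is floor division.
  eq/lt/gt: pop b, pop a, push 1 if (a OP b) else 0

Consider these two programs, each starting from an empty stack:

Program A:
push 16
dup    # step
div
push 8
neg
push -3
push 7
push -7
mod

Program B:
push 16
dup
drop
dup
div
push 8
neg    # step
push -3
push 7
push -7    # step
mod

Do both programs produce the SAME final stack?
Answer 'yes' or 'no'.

Answer: yes

Derivation:
Program A trace:
  After 'push 16': [16]
  After 'dup': [16, 16]
  After 'div': [1]
  After 'push 8': [1, 8]
  After 'neg': [1, -8]
  After 'push -3': [1, -8, -3]
  After 'push 7': [1, -8, -3, 7]
  After 'push -7': [1, -8, -3, 7, -7]
  After 'mod': [1, -8, -3, 0]
Program A final stack: [1, -8, -3, 0]

Program B trace:
  After 'push 16': [16]
  After 'dup': [16, 16]
  After 'drop': [16]
  After 'dup': [16, 16]
  After 'div': [1]
  After 'push 8': [1, 8]
  After 'neg': [1, -8]
  After 'push -3': [1, -8, -3]
  After 'push 7': [1, -8, -3, 7]
  After 'push -7': [1, -8, -3, 7, -7]
  After 'mod': [1, -8, -3, 0]
Program B final stack: [1, -8, -3, 0]
Same: yes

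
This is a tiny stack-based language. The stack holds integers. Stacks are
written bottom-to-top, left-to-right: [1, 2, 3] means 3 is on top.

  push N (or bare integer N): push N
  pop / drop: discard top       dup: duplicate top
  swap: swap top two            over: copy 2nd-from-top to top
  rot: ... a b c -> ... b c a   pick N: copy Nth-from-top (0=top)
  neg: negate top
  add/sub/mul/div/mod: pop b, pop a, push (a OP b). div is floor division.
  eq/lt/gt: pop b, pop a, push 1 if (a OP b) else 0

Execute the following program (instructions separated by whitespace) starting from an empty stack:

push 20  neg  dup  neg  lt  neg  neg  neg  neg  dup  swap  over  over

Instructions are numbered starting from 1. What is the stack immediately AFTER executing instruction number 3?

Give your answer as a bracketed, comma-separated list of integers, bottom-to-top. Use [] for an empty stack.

Answer: [-20, -20]

Derivation:
Step 1 ('push 20'): [20]
Step 2 ('neg'): [-20]
Step 3 ('dup'): [-20, -20]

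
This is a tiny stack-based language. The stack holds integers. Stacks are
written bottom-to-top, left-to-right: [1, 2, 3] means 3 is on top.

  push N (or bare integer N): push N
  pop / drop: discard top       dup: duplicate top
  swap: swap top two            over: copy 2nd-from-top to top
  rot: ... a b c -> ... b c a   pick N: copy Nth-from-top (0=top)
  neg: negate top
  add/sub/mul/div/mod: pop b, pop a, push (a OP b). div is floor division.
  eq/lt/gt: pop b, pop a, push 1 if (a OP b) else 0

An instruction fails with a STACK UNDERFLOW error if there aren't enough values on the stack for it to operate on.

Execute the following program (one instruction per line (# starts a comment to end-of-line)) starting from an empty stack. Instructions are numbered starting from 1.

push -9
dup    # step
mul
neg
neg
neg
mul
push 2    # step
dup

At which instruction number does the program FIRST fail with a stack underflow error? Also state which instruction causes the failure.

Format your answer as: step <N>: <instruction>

Step 1 ('push -9'): stack = [-9], depth = 1
Step 2 ('dup'): stack = [-9, -9], depth = 2
Step 3 ('mul'): stack = [81], depth = 1
Step 4 ('neg'): stack = [-81], depth = 1
Step 5 ('neg'): stack = [81], depth = 1
Step 6 ('neg'): stack = [-81], depth = 1
Step 7 ('mul'): needs 2 value(s) but depth is 1 — STACK UNDERFLOW

Answer: step 7: mul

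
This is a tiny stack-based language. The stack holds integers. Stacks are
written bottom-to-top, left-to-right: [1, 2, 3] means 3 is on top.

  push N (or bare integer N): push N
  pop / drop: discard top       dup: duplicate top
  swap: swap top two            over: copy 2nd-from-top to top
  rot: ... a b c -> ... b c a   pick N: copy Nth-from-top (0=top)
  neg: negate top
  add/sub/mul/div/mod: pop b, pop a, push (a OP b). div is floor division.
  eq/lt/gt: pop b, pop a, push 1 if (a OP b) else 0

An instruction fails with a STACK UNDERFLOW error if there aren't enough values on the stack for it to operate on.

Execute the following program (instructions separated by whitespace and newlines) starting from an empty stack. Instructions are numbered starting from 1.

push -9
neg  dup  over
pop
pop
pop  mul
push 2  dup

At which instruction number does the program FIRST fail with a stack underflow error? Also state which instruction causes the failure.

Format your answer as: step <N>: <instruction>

Answer: step 8: mul

Derivation:
Step 1 ('push -9'): stack = [-9], depth = 1
Step 2 ('neg'): stack = [9], depth = 1
Step 3 ('dup'): stack = [9, 9], depth = 2
Step 4 ('over'): stack = [9, 9, 9], depth = 3
Step 5 ('pop'): stack = [9, 9], depth = 2
Step 6 ('pop'): stack = [9], depth = 1
Step 7 ('pop'): stack = [], depth = 0
Step 8 ('mul'): needs 2 value(s) but depth is 0 — STACK UNDERFLOW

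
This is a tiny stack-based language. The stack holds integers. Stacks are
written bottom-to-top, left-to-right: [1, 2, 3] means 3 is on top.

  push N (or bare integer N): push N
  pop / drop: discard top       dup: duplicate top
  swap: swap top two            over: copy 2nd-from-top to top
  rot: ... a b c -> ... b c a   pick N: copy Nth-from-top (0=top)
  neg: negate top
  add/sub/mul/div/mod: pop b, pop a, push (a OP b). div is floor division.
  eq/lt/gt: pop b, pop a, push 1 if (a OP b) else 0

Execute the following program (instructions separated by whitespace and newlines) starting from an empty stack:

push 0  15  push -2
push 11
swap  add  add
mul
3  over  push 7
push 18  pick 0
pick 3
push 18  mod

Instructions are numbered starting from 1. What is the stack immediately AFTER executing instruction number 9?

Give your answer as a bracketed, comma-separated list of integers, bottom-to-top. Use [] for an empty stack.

Step 1 ('push 0'): [0]
Step 2 ('15'): [0, 15]
Step 3 ('push -2'): [0, 15, -2]
Step 4 ('push 11'): [0, 15, -2, 11]
Step 5 ('swap'): [0, 15, 11, -2]
Step 6 ('add'): [0, 15, 9]
Step 7 ('add'): [0, 24]
Step 8 ('mul'): [0]
Step 9 ('3'): [0, 3]

Answer: [0, 3]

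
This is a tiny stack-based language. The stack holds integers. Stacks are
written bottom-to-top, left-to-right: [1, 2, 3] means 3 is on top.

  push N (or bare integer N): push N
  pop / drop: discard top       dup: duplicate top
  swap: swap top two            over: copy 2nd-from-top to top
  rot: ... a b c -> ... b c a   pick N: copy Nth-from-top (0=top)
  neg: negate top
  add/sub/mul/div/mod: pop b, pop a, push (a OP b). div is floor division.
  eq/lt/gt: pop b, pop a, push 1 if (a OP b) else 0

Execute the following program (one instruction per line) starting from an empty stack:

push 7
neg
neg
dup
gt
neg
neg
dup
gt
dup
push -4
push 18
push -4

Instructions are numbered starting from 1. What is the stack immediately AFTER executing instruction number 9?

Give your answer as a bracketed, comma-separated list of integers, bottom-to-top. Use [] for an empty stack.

Answer: [0]

Derivation:
Step 1 ('push 7'): [7]
Step 2 ('neg'): [-7]
Step 3 ('neg'): [7]
Step 4 ('dup'): [7, 7]
Step 5 ('gt'): [0]
Step 6 ('neg'): [0]
Step 7 ('neg'): [0]
Step 8 ('dup'): [0, 0]
Step 9 ('gt'): [0]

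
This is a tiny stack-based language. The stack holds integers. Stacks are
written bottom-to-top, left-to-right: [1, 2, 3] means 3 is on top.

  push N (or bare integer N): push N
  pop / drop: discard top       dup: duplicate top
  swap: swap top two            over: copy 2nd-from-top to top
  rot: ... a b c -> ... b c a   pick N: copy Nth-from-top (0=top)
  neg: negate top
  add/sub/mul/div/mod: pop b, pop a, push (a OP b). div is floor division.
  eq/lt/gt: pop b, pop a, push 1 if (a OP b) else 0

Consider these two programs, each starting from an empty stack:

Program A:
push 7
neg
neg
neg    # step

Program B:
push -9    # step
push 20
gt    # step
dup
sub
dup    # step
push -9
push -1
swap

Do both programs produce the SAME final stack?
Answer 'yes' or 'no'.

Program A trace:
  After 'push 7': [7]
  After 'neg': [-7]
  After 'neg': [7]
  After 'neg': [-7]
Program A final stack: [-7]

Program B trace:
  After 'push -9': [-9]
  After 'push 20': [-9, 20]
  After 'gt': [0]
  After 'dup': [0, 0]
  After 'sub': [0]
  After 'dup': [0, 0]
  After 'push -9': [0, 0, -9]
  After 'push -1': [0, 0, -9, -1]
  After 'swap': [0, 0, -1, -9]
Program B final stack: [0, 0, -1, -9]
Same: no

Answer: no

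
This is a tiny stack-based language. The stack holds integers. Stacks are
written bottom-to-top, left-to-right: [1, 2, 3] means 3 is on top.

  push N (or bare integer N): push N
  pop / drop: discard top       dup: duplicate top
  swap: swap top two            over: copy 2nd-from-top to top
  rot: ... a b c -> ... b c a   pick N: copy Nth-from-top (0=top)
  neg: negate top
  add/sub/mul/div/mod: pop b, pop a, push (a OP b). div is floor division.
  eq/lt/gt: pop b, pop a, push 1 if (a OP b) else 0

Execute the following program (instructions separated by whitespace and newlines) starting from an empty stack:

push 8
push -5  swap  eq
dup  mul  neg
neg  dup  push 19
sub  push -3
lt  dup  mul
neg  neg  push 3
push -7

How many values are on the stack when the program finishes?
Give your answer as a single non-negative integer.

After 'push 8': stack = [8] (depth 1)
After 'push -5': stack = [8, -5] (depth 2)
After 'swap': stack = [-5, 8] (depth 2)
After 'eq': stack = [0] (depth 1)
After 'dup': stack = [0, 0] (depth 2)
After 'mul': stack = [0] (depth 1)
After 'neg': stack = [0] (depth 1)
After 'neg': stack = [0] (depth 1)
After 'dup': stack = [0, 0] (depth 2)
After 'push 19': stack = [0, 0, 19] (depth 3)
After 'sub': stack = [0, -19] (depth 2)
After 'push -3': stack = [0, -19, -3] (depth 3)
After 'lt': stack = [0, 1] (depth 2)
After 'dup': stack = [0, 1, 1] (depth 3)
After 'mul': stack = [0, 1] (depth 2)
After 'neg': stack = [0, -1] (depth 2)
After 'neg': stack = [0, 1] (depth 2)
After 'push 3': stack = [0, 1, 3] (depth 3)
After 'push -7': stack = [0, 1, 3, -7] (depth 4)

Answer: 4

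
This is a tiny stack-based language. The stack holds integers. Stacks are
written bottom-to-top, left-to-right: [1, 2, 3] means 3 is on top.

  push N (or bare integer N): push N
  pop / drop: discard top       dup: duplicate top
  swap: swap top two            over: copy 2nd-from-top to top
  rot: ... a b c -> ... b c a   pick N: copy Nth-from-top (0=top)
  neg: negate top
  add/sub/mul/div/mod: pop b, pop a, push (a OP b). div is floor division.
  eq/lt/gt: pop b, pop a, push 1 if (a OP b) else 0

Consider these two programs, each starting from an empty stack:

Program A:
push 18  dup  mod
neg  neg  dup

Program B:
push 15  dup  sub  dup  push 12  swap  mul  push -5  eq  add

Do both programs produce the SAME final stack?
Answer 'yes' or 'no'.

Answer: no

Derivation:
Program A trace:
  After 'push 18': [18]
  After 'dup': [18, 18]
  After 'mod': [0]
  After 'neg': [0]
  After 'neg': [0]
  After 'dup': [0, 0]
Program A final stack: [0, 0]

Program B trace:
  After 'push 15': [15]
  After 'dup': [15, 15]
  After 'sub': [0]
  After 'dup': [0, 0]
  After 'push 12': [0, 0, 12]
  After 'swap': [0, 12, 0]
  After 'mul': [0, 0]
  After 'push -5': [0, 0, -5]
  After 'eq': [0, 0]
  After 'add': [0]
Program B final stack: [0]
Same: no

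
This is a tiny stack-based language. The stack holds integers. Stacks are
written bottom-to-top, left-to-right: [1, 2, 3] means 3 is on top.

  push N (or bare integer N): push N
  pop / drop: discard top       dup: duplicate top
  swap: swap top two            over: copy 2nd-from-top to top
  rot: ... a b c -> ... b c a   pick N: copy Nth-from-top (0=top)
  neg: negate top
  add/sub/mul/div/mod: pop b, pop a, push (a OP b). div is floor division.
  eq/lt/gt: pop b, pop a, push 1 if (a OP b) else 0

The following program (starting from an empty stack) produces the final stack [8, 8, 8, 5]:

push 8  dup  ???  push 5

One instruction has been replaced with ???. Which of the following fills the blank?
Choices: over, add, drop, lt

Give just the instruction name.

Answer: over

Derivation:
Stack before ???: [8, 8]
Stack after ???:  [8, 8, 8]
Checking each choice:
  over: MATCH
  add: produces [16, 5]
  drop: produces [8, 5]
  lt: produces [0, 5]


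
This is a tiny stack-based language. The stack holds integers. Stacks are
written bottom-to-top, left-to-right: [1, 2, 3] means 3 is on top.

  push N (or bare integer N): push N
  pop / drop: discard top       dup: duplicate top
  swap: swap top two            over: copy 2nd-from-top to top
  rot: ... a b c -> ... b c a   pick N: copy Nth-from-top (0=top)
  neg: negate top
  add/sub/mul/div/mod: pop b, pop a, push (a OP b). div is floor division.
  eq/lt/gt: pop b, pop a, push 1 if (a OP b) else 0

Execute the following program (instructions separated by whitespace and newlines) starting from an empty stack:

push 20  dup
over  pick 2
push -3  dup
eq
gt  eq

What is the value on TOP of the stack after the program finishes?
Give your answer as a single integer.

Answer: 0

Derivation:
After 'push 20': [20]
After 'dup': [20, 20]
After 'over': [20, 20, 20]
After 'pick 2': [20, 20, 20, 20]
After 'push -3': [20, 20, 20, 20, -3]
After 'dup': [20, 20, 20, 20, -3, -3]
After 'eq': [20, 20, 20, 20, 1]
After 'gt': [20, 20, 20, 1]
After 'eq': [20, 20, 0]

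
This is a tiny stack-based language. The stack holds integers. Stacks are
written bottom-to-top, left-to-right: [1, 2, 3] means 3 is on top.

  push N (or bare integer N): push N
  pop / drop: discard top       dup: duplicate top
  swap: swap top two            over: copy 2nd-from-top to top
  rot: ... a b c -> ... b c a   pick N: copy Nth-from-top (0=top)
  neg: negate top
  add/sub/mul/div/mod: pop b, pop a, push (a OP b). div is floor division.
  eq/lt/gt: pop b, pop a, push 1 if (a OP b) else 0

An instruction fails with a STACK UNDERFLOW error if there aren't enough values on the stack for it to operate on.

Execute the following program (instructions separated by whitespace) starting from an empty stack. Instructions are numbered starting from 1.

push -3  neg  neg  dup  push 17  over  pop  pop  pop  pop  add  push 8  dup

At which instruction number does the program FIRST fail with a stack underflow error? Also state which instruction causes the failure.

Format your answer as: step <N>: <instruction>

Step 1 ('push -3'): stack = [-3], depth = 1
Step 2 ('neg'): stack = [3], depth = 1
Step 3 ('neg'): stack = [-3], depth = 1
Step 4 ('dup'): stack = [-3, -3], depth = 2
Step 5 ('push 17'): stack = [-3, -3, 17], depth = 3
Step 6 ('over'): stack = [-3, -3, 17, -3], depth = 4
Step 7 ('pop'): stack = [-3, -3, 17], depth = 3
Step 8 ('pop'): stack = [-3, -3], depth = 2
Step 9 ('pop'): stack = [-3], depth = 1
Step 10 ('pop'): stack = [], depth = 0
Step 11 ('add'): needs 2 value(s) but depth is 0 — STACK UNDERFLOW

Answer: step 11: add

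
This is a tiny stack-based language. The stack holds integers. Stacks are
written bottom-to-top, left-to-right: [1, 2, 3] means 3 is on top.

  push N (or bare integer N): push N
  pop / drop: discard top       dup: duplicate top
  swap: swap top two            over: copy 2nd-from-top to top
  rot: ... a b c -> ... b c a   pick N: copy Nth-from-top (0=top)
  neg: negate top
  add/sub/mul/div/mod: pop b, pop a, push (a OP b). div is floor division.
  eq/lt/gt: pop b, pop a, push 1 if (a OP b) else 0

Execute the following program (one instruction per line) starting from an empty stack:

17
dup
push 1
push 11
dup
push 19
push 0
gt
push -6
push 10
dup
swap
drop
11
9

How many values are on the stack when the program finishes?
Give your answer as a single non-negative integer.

Answer: 10

Derivation:
After 'push 17': stack = [17] (depth 1)
After 'dup': stack = [17, 17] (depth 2)
After 'push 1': stack = [17, 17, 1] (depth 3)
After 'push 11': stack = [17, 17, 1, 11] (depth 4)
After 'dup': stack = [17, 17, 1, 11, 11] (depth 5)
After 'push 19': stack = [17, 17, 1, 11, 11, 19] (depth 6)
After 'push 0': stack = [17, 17, 1, 11, 11, 19, 0] (depth 7)
After 'gt': stack = [17, 17, 1, 11, 11, 1] (depth 6)
After 'push -6': stack = [17, 17, 1, 11, 11, 1, -6] (depth 7)
After 'push 10': stack = [17, 17, 1, 11, 11, 1, -6, 10] (depth 8)
After 'dup': stack = [17, 17, 1, 11, 11, 1, -6, 10, 10] (depth 9)
After 'swap': stack = [17, 17, 1, 11, 11, 1, -6, 10, 10] (depth 9)
After 'drop': stack = [17, 17, 1, 11, 11, 1, -6, 10] (depth 8)
After 'push 11': stack = [17, 17, 1, 11, 11, 1, -6, 10, 11] (depth 9)
After 'push 9': stack = [17, 17, 1, 11, 11, 1, -6, 10, 11, 9] (depth 10)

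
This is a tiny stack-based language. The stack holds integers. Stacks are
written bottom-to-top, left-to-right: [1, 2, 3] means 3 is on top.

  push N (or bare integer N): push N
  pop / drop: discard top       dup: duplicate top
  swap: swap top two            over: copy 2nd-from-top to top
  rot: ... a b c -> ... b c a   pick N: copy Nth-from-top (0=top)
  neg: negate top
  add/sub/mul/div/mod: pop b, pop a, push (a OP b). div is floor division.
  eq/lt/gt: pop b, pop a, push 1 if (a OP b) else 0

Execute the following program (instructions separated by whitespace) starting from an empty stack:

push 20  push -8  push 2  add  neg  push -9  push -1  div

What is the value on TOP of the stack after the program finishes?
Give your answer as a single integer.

Answer: 9

Derivation:
After 'push 20': [20]
After 'push -8': [20, -8]
After 'push 2': [20, -8, 2]
After 'add': [20, -6]
After 'neg': [20, 6]
After 'push -9': [20, 6, -9]
After 'push -1': [20, 6, -9, -1]
After 'div': [20, 6, 9]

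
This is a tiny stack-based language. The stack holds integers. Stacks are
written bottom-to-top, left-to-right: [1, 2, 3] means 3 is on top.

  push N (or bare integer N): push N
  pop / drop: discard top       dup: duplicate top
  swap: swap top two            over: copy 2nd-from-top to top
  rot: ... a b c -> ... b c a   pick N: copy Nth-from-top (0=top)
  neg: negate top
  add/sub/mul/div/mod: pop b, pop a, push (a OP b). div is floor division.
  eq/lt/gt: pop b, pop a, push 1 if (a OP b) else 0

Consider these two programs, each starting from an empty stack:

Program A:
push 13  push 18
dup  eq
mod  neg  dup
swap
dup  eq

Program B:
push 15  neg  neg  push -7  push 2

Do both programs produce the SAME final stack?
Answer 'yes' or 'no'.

Answer: no

Derivation:
Program A trace:
  After 'push 13': [13]
  After 'push 18': [13, 18]
  After 'dup': [13, 18, 18]
  After 'eq': [13, 1]
  After 'mod': [0]
  After 'neg': [0]
  After 'dup': [0, 0]
  After 'swap': [0, 0]
  After 'dup': [0, 0, 0]
  After 'eq': [0, 1]
Program A final stack: [0, 1]

Program B trace:
  After 'push 15': [15]
  After 'neg': [-15]
  After 'neg': [15]
  After 'push -7': [15, -7]
  After 'push 2': [15, -7, 2]
Program B final stack: [15, -7, 2]
Same: no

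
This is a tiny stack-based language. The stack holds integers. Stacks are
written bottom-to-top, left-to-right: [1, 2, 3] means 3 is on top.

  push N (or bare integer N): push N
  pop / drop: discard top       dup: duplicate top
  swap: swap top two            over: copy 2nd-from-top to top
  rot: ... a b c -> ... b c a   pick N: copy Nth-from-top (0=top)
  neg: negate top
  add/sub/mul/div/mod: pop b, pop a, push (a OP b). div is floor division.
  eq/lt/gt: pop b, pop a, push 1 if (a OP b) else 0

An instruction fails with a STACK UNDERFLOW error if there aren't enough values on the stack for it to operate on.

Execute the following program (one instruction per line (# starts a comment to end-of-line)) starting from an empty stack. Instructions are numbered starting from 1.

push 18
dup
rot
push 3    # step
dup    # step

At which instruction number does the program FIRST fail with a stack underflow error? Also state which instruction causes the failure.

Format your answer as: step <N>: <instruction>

Step 1 ('push 18'): stack = [18], depth = 1
Step 2 ('dup'): stack = [18, 18], depth = 2
Step 3 ('rot'): needs 3 value(s) but depth is 2 — STACK UNDERFLOW

Answer: step 3: rot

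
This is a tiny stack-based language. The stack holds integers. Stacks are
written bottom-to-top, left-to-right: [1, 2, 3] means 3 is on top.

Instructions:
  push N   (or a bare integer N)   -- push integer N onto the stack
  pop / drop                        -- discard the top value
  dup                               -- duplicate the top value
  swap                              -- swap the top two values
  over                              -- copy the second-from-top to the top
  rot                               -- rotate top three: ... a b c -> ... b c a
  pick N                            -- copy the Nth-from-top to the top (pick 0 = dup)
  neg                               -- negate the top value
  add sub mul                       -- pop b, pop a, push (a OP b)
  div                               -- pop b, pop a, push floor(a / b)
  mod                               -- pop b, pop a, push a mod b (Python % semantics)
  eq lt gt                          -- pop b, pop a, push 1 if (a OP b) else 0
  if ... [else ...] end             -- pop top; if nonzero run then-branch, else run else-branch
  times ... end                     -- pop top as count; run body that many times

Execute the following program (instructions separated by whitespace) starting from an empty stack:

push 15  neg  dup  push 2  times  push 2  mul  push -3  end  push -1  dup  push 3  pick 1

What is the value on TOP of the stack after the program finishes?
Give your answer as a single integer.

Answer: -1

Derivation:
After 'push 15': [15]
After 'neg': [-15]
After 'dup': [-15, -15]
After 'push 2': [-15, -15, 2]
After 'times': [-15, -15]
After 'push 2': [-15, -15, 2]
After 'mul': [-15, -30]
After 'push -3': [-15, -30, -3]
After 'push 2': [-15, -30, -3, 2]
After 'mul': [-15, -30, -6]
After 'push -3': [-15, -30, -6, -3]
After 'push -1': [-15, -30, -6, -3, -1]
After 'dup': [-15, -30, -6, -3, -1, -1]
After 'push 3': [-15, -30, -6, -3, -1, -1, 3]
After 'pick 1': [-15, -30, -6, -3, -1, -1, 3, -1]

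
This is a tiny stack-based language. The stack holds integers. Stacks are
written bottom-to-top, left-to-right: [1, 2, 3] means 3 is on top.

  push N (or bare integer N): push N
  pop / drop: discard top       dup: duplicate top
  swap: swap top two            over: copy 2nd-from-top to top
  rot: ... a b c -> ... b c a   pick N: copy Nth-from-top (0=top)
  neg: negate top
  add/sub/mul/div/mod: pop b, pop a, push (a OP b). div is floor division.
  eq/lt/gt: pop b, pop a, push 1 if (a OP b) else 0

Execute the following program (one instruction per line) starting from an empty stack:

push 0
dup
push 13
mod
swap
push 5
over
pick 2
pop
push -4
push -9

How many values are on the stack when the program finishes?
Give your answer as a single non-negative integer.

Answer: 6

Derivation:
After 'push 0': stack = [0] (depth 1)
After 'dup': stack = [0, 0] (depth 2)
After 'push 13': stack = [0, 0, 13] (depth 3)
After 'mod': stack = [0, 0] (depth 2)
After 'swap': stack = [0, 0] (depth 2)
After 'push 5': stack = [0, 0, 5] (depth 3)
After 'over': stack = [0, 0, 5, 0] (depth 4)
After 'pick 2': stack = [0, 0, 5, 0, 0] (depth 5)
After 'pop': stack = [0, 0, 5, 0] (depth 4)
After 'push -4': stack = [0, 0, 5, 0, -4] (depth 5)
After 'push -9': stack = [0, 0, 5, 0, -4, -9] (depth 6)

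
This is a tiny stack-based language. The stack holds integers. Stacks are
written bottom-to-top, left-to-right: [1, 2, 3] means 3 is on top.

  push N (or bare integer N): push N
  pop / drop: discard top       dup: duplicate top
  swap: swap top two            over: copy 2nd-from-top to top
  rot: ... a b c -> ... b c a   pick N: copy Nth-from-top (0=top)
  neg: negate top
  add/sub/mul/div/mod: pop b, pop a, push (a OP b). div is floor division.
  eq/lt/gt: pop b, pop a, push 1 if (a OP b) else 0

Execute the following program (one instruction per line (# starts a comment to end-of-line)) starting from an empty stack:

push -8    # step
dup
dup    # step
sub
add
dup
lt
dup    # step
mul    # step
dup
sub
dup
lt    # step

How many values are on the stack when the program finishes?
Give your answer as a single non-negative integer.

After 'push -8': stack = [-8] (depth 1)
After 'dup': stack = [-8, -8] (depth 2)
After 'dup': stack = [-8, -8, -8] (depth 3)
After 'sub': stack = [-8, 0] (depth 2)
After 'add': stack = [-8] (depth 1)
After 'dup': stack = [-8, -8] (depth 2)
After 'lt': stack = [0] (depth 1)
After 'dup': stack = [0, 0] (depth 2)
After 'mul': stack = [0] (depth 1)
After 'dup': stack = [0, 0] (depth 2)
After 'sub': stack = [0] (depth 1)
After 'dup': stack = [0, 0] (depth 2)
After 'lt': stack = [0] (depth 1)

Answer: 1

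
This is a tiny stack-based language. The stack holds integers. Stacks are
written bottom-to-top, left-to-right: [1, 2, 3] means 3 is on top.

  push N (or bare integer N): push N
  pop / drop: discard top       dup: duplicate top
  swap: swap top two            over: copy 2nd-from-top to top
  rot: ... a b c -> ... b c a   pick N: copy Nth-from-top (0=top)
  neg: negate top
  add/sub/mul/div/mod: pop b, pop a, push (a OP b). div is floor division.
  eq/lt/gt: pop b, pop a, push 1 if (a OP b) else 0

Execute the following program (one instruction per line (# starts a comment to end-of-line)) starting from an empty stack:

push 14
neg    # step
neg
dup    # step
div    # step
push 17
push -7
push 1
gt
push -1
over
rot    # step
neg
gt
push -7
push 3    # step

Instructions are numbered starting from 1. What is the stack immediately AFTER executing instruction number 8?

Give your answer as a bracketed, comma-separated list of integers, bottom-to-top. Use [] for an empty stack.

Step 1 ('push 14'): [14]
Step 2 ('neg'): [-14]
Step 3 ('neg'): [14]
Step 4 ('dup'): [14, 14]
Step 5 ('div'): [1]
Step 6 ('push 17'): [1, 17]
Step 7 ('push -7'): [1, 17, -7]
Step 8 ('push 1'): [1, 17, -7, 1]

Answer: [1, 17, -7, 1]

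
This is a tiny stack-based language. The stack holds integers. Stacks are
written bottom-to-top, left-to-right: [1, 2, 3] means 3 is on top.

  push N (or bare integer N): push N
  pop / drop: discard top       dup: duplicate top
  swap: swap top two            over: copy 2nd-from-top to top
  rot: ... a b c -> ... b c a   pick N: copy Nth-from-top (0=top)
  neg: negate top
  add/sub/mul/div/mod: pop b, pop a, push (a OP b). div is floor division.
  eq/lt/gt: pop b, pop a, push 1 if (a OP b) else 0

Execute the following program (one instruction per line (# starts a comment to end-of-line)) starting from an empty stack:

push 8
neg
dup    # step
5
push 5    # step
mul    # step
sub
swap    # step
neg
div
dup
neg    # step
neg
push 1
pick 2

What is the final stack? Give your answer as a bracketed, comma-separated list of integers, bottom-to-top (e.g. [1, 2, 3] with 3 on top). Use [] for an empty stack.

After 'push 8': [8]
After 'neg': [-8]
After 'dup': [-8, -8]
After 'push 5': [-8, -8, 5]
After 'push 5': [-8, -8, 5, 5]
After 'mul': [-8, -8, 25]
After 'sub': [-8, -33]
After 'swap': [-33, -8]
After 'neg': [-33, 8]
After 'div': [-5]
After 'dup': [-5, -5]
After 'neg': [-5, 5]
After 'neg': [-5, -5]
After 'push 1': [-5, -5, 1]
After 'pick 2': [-5, -5, 1, -5]

Answer: [-5, -5, 1, -5]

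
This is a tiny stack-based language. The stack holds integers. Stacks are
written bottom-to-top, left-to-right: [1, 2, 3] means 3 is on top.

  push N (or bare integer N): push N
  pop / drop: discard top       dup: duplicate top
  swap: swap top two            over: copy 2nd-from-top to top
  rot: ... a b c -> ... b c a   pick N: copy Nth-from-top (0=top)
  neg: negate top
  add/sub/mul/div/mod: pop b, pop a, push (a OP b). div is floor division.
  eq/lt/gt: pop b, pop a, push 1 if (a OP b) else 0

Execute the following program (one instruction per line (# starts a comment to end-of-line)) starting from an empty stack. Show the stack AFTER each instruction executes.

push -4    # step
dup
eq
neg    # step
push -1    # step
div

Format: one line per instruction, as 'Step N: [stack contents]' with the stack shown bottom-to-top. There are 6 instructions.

Step 1: [-4]
Step 2: [-4, -4]
Step 3: [1]
Step 4: [-1]
Step 5: [-1, -1]
Step 6: [1]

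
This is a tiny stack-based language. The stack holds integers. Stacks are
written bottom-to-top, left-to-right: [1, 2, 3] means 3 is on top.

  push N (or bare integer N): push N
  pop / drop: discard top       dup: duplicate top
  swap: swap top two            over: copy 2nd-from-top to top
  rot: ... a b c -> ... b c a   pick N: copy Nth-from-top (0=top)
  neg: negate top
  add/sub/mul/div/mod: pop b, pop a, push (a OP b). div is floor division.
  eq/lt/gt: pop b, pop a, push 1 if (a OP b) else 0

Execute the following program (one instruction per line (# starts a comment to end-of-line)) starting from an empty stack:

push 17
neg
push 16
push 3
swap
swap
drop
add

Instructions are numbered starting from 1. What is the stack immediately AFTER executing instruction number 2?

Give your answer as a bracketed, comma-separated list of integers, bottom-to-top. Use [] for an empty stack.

Answer: [-17]

Derivation:
Step 1 ('push 17'): [17]
Step 2 ('neg'): [-17]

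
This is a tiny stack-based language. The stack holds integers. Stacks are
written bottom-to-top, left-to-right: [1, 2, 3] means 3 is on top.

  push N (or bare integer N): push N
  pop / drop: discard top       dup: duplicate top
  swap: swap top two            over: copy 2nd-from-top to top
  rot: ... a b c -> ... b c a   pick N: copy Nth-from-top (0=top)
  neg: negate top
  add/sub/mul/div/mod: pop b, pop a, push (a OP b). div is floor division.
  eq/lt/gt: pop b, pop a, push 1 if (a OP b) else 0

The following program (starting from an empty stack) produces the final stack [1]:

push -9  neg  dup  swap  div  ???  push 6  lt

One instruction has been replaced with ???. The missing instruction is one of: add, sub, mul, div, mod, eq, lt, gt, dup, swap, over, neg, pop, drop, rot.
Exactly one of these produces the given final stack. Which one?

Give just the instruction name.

Answer: neg

Derivation:
Stack before ???: [1]
Stack after ???:  [-1]
The instruction that transforms [1] -> [-1] is: neg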